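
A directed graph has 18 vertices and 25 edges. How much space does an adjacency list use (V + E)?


Adjacency list: one list head per vertex + one entry per edge
Vertex heads: 18
Edge entries: 25
Total = 18 + 25 = 43


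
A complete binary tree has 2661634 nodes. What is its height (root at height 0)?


In a complete binary tree, level k holds nodes 2^k .. 2^(k+1)-1 (1-indexed).
Height = floor(log2(n)) = floor(log2(2661634)) = 21
Check: 2^21 = 2097152 <= 2661634 < 4194304 = 2^22


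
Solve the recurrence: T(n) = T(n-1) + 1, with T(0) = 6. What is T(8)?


Unrolling the recurrence:
T(8) = T(7) + 1
       = T(6) + 1 + 1
       = T(5) + 1*3
       ...
       = T(0) + 1*8
       = 6 + 8 = 14


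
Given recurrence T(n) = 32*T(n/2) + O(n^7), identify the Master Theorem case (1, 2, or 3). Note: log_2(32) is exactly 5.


Master Theorem parameters: a=32, b=2, c=7
log_b(a) = 5
Compare b^c with a: 2^7 = 128 > 32, so c > log_b(a).
Comparing c=7 vs log_b(a)=5:
7 > 5 => Case 3
Result: T(n) = O(n^7)
Master Theorem case = 3


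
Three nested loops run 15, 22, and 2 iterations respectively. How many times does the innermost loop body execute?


Loop 1 (outermost): 15 iterations
Loop 2 (middle): 22 iterations per outer
Loop 3 (innermost): 2 iterations per middle
Total = 15 * 22 * 2 = 660


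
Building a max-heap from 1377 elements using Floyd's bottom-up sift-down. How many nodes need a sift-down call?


In a heap of 1377 elements (0-indexed array):
  Last element index: 1376
  Parent of last element: floor((1376 - 1) / 2) = 687
  Internal nodes: indices 0 to 687
  Count = floor(1377/2) = 688


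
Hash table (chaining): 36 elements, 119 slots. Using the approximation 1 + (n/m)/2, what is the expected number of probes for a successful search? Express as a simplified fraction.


Computing expected probes:
alpha = 36/119
= 1 + alpha/2
= 1 + 36/(2*119)
= (2*119 + 36) / (2*119)
= 274/238 = 137/119


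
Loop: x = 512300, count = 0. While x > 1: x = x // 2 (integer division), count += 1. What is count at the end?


The variable x halves each step:
x = 512300 -> 256150 -> 128075 -> 64037 -> 32018 -> 16009 -> 8004 -> 4002 -> 2001 -> 1000 -> 500 -> 250 -> 125 -> 62 -> 31 -> 15 -> 7 -> 3 -> 1
Number of halvings = floor(log2(512300)) = 18


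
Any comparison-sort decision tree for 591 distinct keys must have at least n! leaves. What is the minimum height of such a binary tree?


A binary decision tree of height h has at most 2^h leaves and needs at least n! of them, so h >= ceil(log2(n!)).
591! is far too large to multiply out, so use Stirling's series:
  ln(n!) ~ n ln n - n + (1/2) ln(2 pi n) + 1/(12n)  (error below 1/(360 n^3), negligible here)
  ln(591) = 6.3818160
  n ln n = 591 * 6.3818160 = 3771.6533
  (1/2) ln(2 pi * 591) = (1/2) ln(3713.3625) = 4.1098
  1/(12*591) = 0.0001
  ln(591!) ~ 3771.6533 - 591 + 4.1098 + 0.0001 = 3184.7632
Convert to base 2: log2(591!) = 3184.7632 / ln 2 = 3184.7632 / 0.69314718 = 4594.6421
ceil(4594.6421) = 4595


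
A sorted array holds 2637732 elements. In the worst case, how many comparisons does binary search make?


Halving sequence: 2637732 -> 1318866 -> 659433 -> 329716 -> 164858 -> 82429 -> 41214 -> 20607 -> 10303 -> 5151 -> 2575 -> 1287 -> 643 -> 321 -> 160 -> 80 -> 40 -> 20 -> 10 -> 5 -> 2 -> 1
Number of halvings = 21
Max comparisons = 21 + 1 = 22


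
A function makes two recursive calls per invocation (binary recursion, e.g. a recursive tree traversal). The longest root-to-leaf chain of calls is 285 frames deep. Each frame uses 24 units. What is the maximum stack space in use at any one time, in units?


Binary recursion: the two calls run one after the other, so only one root-to-leaf chain of frames is on the stack at a time.
Maximum depth (longest chain) = 285 frames
Each frame = 24 units
Max stack space = 285 * 24 = 6840


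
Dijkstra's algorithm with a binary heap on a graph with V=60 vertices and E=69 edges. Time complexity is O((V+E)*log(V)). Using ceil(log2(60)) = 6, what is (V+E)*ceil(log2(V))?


Dijkstra with a binary heap: each vertex is extracted once, each edge may relax once.
Each heap operation costs O(log V).
V + E = 60 + 69 = 129
ceil(log2(60)) = 6 (since 2^5 = 32 < 60 <= 64 = 2^6)
Total heap work = (V+E) * ceil(log2(V)) = 129 * 6 = 774


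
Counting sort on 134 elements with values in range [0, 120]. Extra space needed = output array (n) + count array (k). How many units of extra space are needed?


Output array size: 134 (to store sorted result)
Count array size: 121 (one slot per possible value, range 0 to 120)
Total extra space = 134 + 121 = 255


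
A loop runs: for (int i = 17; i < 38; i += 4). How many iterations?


Loop starts at i = 17, increments by 4, stops when i >= 38.
Number of iterations = ceil((38 - 17) / 4)
= ceil(21 / 4)
= 6


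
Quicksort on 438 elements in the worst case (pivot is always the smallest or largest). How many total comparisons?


In the worst case, each partition step picks the worst pivot:
  Partition 1: 437 comparisons (n-1 elements to compare)
  Partition 2: 436 comparisons
  Partition 3: 435 comparisons
  Partition 4: 434 comparisons
  Partition 5: 433 comparisons
  ...
  Last partition: 0 comparisons
Total = (n-1) + (n-2) + ... + 1 + 0 = n*(n-1)/2
= 438*437/2 = 95703


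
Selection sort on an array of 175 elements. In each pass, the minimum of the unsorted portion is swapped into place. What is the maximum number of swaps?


Selection sort performs one swap per pass:
  Pass 1: find min in positions 0 to 174, swap with position 0
  Pass 2: find min in positions 1 to 174, swap with position 1
  Pass 3: find min in positions 2 to 174, swap with position 2
  Pass 4: find min in positions 3 to 174, swap with position 3
  Pass 5: find min in positions 4 to 174, swap with position 4
  ... (169 more passes)
Total passes (and swaps) = n - 1 = 175 - 1 = 174


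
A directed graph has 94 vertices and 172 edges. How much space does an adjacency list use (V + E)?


Adjacency list: one list head per vertex + one entry per edge
Vertex heads: 94
Edge entries: 172
Total = 94 + 172 = 266


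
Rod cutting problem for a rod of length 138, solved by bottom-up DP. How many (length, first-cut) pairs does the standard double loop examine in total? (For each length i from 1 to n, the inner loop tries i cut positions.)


For each subproblem length i = 1..138, the inner loop considers i possible first cuts.
Total = 1 + 2 + ... + 138
= 138*(138+1)/2
= 138*139/2 = 9591


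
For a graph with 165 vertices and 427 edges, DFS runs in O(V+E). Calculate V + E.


A full DFS traversal visits each vertex once and examines each edge once.
V = 165
E = 427
Sum = 165 + 427 = 592


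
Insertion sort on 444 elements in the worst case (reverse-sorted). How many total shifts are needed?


In the worst case (reverse-sorted), each element shifts past all previous:
  Element 1: 1 shifts
  Element 2: 2 shifts
  Element 3: 3 shifts
  Element 4: 4 shifts
  Element 5: 5 shifts
  ...
  Element 443: 443 shifts
Total = 1 + 2 + ... + 443
= 444*(444-1)/2 = 98346


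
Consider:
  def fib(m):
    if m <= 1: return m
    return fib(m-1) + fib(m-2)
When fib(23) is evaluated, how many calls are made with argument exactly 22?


Let N(m) = number of times fib(m) is called while evaluating fib(23).
N(23) = 1 (the initial call).
N(22) = 1 (only fib(23) calls it).
For 1 <= m <= 21: fib(m) is called by fib(m+1) and fib(m+2), so
  N(m) = N(m+1) + N(m+2).
fib(0) is called only by fib(2), so N(0) = N(2).
Walk down from m=23:
  N(23)=1, N(22)=1
N(22) = 1


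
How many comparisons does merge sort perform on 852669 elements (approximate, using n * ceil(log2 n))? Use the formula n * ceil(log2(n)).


Recursion depth: ceil(log2(852669)) = 20
Each recursion level merges n = 852669 elements
Total = 852669 * 20 = 17053380


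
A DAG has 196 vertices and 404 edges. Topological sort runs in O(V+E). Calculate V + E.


V = 196 (vertex processing)
E = 404 (edge processing)
V + E = 196 + 404 = 600


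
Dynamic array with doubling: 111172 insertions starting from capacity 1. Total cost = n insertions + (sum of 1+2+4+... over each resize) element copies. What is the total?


n = 111172
Insertion costs: 111172
Resizes copy 1, 2, 4, ... up to the largest power of 2 that is <= n-1 = 111171, i.e. 65536.
Copy costs = 1 + 2 + 4 + 8 + 16 + 32 + 64 + 128 + 256 + 512 + 1024 + 2048 + 4096 + 8192 + 16384 + 32768 + 65536 = 131071
Total = 111172 + 131071 = 242243


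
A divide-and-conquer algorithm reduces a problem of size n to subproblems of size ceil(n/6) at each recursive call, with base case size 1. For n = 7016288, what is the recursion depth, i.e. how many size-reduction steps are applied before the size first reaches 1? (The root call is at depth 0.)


Each step divides the size by 6 (rounding up); after k steps the size is ceil(n/6^k), which equals 1 exactly when 6^k >= n.
So the depth is the smallest k with 6^k >= 7016288, i.e. ceil(log_6(7016288)).
6^8 = 1679616 < 7016288 <= 10077696 = 6^9
Recursion depth = 9


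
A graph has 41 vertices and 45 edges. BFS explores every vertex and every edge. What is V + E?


A full BFS traversal dequeues each vertex once and examines each edge once.
Vertex visits: 41
Edge visits: 45
V + E = 41 + 45 = 86


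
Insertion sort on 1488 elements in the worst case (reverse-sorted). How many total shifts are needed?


In the worst case (reverse-sorted), each element shifts past all previous:
  Element 1: 1 shifts
  Element 2: 2 shifts
  Element 3: 3 shifts
  Element 4: 4 shifts
  Element 5: 5 shifts
  ...
  Element 1487: 1487 shifts
Total = 1 + 2 + ... + 1487
= 1488*(1488-1)/2 = 1106328


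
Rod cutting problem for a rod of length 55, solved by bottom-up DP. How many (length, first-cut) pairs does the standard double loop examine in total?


For each subproblem length i = 1..55, the inner loop considers i possible first cuts.
Total = 1 + 2 + ... + 55
= 55*(55+1)/2
= 55*56/2 = 1540


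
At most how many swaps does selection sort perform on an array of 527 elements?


Each of the 526 passes places one element in its final position.
Pass 1: swap minimum into position 0
Pass 2: swap minimum of remaining into position 1
...
Pass 526: last two elements, one swap
Maximum swaps = 527 - 1 = 526


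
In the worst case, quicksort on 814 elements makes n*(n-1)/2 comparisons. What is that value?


Sum of comparisons per partition:
813 + 812 + ... + 1 + 0
= 814 * (814 - 1) / 2
= 814 * 813 / 2
= 330891


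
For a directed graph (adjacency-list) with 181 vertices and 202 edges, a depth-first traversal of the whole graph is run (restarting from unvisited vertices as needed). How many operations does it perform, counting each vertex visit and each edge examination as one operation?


A full DFS traversal visits each vertex once and examines each edge once.
V = 181
E = 202
Sum = 181 + 202 = 383


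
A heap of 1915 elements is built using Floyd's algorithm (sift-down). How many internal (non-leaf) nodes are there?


Leaf nodes occupy roughly half the array.
Sift-down is called for each internal node, starting from the last one.
Internal nodes = floor(n/2) = floor(1915/2) = 957


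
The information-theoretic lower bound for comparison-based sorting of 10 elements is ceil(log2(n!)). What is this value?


A binary decision tree of height h has at most 2^h leaves and needs at least n! of them, so h >= ceil(log2(n!)).
Compute 10! as a running product:
  x2 = 2, x3 = 6, x4 = 24, x5 = 120
  x6 = 720, x7 = 5040, x8 = 40320, x9 = 362880
  x10 = 3628800
10! = 3628800
Bracket between powers of 2:
  2^21 = 2097152 < 3628800 <= 4194304 = 2^22
So ceil(log2(10!)) = 22


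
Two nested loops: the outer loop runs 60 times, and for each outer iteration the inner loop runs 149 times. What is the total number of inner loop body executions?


Outer loop: 60 iterations
Inner loop: 149 iterations per outer iteration
Total = 60 * 149 = 8940


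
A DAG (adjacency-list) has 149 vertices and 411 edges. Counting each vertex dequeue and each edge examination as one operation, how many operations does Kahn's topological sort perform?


V = 149 (vertex processing)
E = 411 (edge processing)
V + E = 149 + 411 = 560


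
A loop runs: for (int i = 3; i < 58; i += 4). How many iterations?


Loop starts at i = 3, increments by 4, stops when i >= 58.
Number of iterations = ceil((58 - 3) / 4)
= ceil(55 / 4)
= 14


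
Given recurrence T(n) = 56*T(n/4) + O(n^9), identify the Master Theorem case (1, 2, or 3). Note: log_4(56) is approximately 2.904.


Master Theorem parameters: a=56, b=4, c=9
log_b(a) = 2.904
Compare b^c with a: 4^9 = 262144 > 56, so c > log_b(a).
Comparing c=9 vs log_b(a)=2.904:
9 > 2.904 => Case 3
Result: T(n) = O(n^9)
Master Theorem case = 3


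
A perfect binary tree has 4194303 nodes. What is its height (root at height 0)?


For a perfect binary tree of height h: n = 2^(h+1) - 1, so h = log2(n+1) - 1.
  n + 1 = 4194304 = 2^22
  log2(4194304) = 22
  height = 22 - 1 = 21


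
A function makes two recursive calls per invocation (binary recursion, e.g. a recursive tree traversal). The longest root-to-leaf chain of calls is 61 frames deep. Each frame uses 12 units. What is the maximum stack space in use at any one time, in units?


Binary recursion: the two calls run one after the other, so only one root-to-leaf chain of frames is on the stack at a time.
Maximum depth (longest chain) = 61 frames
Each frame = 12 units
Max stack space = 61 * 12 = 732


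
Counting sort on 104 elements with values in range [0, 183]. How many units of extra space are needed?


Output array size: 104 (to store sorted result)
Count array size: 184 (one slot per possible value, range 0 to 183)
Total extra space = 104 + 184 = 288


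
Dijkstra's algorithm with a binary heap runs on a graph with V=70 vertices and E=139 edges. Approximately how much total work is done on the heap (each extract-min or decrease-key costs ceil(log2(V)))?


Dijkstra with a binary heap: each vertex is extracted once, each edge may relax once.
Each heap operation costs O(log V).
V + E = 70 + 139 = 209
ceil(log2(70)) = 7 (since 2^6 = 64 < 70 <= 128 = 2^7)
Total heap work = (V+E) * ceil(log2(V)) = 209 * 7 = 1463


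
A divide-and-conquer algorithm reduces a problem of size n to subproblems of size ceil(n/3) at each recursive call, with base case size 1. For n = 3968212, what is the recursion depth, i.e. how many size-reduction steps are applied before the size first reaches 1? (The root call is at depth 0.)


Each step divides the size by 3 (rounding up); after k steps the size is ceil(n/3^k), which equals 1 exactly when 3^k >= n.
So the depth is the smallest k with 3^k >= 3968212, i.e. ceil(log_3(3968212)).
3^13 = 1594323 < 3968212 <= 4782969 = 3^14
Recursion depth = 14


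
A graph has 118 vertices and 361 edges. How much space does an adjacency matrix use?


Adjacency matrix: V x V grid of entries
Space = V^2 = 118^2 = 118 * 118 = 13924


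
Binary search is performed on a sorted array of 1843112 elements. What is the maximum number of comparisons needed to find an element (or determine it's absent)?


Binary search halves the search space each comparison:
  Step 1: search space = 1843112 -> 921556
  Step 2: search space = 921556 -> 460778
  Step 3: search space = 460778 -> 230389
  Step 4: search space = 230389 -> 115194
  Step 5: search space = 115194 -> 57597
  Step 6: search space = 57597 -> 28798
  Step 7: search space = 28798 -> 14399
  Step 8: search space = 14399 -> 7199
  Step 9: search space = 7199 -> 3599
  Step 10: search space = 3599 -> 1799
  Step 11: search space = 1799 -> 899
  Step 12: search space = 899 -> 449
  Step 13: search space = 449 -> 224
  Step 14: search space = 224 -> 112
  Step 15: search space = 112 -> 56
  Step 16: search space = 56 -> 28
  Step 17: search space = 28 -> 14
  Step 18: search space = 14 -> 7
  Step 19: search space = 7 -> 3
  Step 20: search space = 3 -> 1
  Step 21: search space = 1 (final check)
Maximum comparisons = floor(log2(1843112)) + 1 = 20 + 1 = 21


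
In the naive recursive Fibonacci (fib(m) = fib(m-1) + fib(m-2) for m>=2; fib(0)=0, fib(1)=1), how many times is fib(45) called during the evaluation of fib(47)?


Let N(m) = number of times fib(m) is called while evaluating fib(47).
N(47) = 1 (the initial call).
N(46) = 1 (only fib(47) calls it).
For 1 <= m <= 45: fib(m) is called by fib(m+1) and fib(m+2), so
  N(m) = N(m+1) + N(m+2).
fib(0) is called only by fib(2), so N(0) = N(2).
Walk down from m=47:
  N(47)=1, N(46)=1, N(45)=2
N(45) = 2


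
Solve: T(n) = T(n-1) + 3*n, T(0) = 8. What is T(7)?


Expanding the recurrence:
T(7) = T(6) + 3*7
       = T(5) + 3*6 + 3*7
       ...
       = T(0) + 3*(1 + 2 + ... + 7)
       = 8 + 3 * 7*8/2
       = 8 + 3 * 28
       = 8 + 84 = 92


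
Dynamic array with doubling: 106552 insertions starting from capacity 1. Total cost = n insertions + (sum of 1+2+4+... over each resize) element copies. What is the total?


n = 106552
Insertion costs: 106552
Resizes copy 1, 2, 4, ... up to the largest power of 2 that is <= n-1 = 106551, i.e. 65536.
Copy costs = 1 + 2 + 4 + 8 + 16 + 32 + 64 + 128 + 256 + 512 + 1024 + 2048 + 4096 + 8192 + 16384 + 32768 + 65536 = 131071
Total = 106552 + 131071 = 237623


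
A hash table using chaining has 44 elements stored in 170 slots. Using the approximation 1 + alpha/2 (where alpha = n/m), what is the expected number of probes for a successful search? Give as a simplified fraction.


Load factor alpha = n/m = 44/170
Expected probes = 1 + alpha/2 = 1 + 44/(2*170)
= 1 + 44/340
= 340/340 + 44/340
= 384/340
Simplify: 96/85


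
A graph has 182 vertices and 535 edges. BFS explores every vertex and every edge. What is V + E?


A full BFS traversal dequeues each vertex once and examines each edge once.
Vertex visits: 182
Edge visits: 535
V + E = 182 + 535 = 717


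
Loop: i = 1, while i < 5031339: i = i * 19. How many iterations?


i multiplies by 19 each step:
i = 1 -> 19 -> 361 -> 6859 -> 130321 -> 2476099 -> 47045881 (stop)
Iterations = ceil(log_19(5031339)) = 6


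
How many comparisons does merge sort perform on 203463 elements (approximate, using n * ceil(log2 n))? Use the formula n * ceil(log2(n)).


Recursion depth: ceil(log2(203463)) = 18
Each recursion level merges n = 203463 elements
Total = 203463 * 18 = 3662334


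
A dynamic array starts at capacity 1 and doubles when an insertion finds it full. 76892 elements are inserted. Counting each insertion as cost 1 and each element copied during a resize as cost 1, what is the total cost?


n = 76892
Insertion costs: 76892
Resizes copy 1, 2, 4, ... up to the largest power of 2 that is <= n-1 = 76891, i.e. 65536.
Copy costs = 1 + 2 + 4 + 8 + 16 + 32 + 64 + 128 + 256 + 512 + 1024 + 2048 + 4096 + 8192 + 16384 + 32768 + 65536 = 131071
Total = 76892 + 131071 = 207963


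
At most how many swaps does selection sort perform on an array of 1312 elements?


Each of the 1311 passes places one element in its final position.
Pass 1: swap minimum into position 0
Pass 2: swap minimum of remaining into position 1
...
Pass 1311: last two elements, one swap
Maximum swaps = 1312 - 1 = 1311


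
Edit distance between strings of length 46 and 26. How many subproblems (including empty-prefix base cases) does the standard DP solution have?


The table includes base cases (empty prefixes).
Rows: (m+1) = 47
Columns: (n+1) = 27
Total = 47 * 27 = 1269


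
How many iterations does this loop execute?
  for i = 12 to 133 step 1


The loop variable i takes values starting at 12 and increments by 1 each iteration.
Sequence: i = 12, 13, 14, 15, 16, 17, 18, 19, 20, ...
The upper bound 133 is inclusive, so the count is floor((last - first) / step) + 1:
floor((133 - 12) / 1) + 1 = floor(121/1) + 1 = 121 + 1 = 122


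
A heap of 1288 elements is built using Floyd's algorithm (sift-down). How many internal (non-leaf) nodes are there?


Leaf nodes occupy roughly half the array.
Sift-down is called for each internal node, starting from the last one.
Internal nodes = floor(n/2) = floor(1288/2) = 644


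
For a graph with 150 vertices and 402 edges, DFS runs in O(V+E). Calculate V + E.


A full DFS traversal visits each vertex once and examines each edge once.
V = 150
E = 402
Sum = 150 + 402 = 552


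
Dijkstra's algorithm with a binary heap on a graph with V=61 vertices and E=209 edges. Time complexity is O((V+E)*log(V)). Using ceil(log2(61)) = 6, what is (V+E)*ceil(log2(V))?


Dijkstra with a binary heap: each vertex is extracted once, each edge may relax once.
Each heap operation costs O(log V).
V + E = 61 + 209 = 270
ceil(log2(61)) = 6 (since 2^5 = 32 < 61 <= 64 = 2^6)
Total heap work = (V+E) * ceil(log2(V)) = 270 * 6 = 1620


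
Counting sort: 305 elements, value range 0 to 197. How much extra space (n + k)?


n = 305 (output array)
k = 198 (count array for 198 distinct values)
Extra space = 305 + 198 = 503


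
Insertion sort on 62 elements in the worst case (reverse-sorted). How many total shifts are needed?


In the worst case (reverse-sorted), each element shifts past all previous:
  Element 1: 1 shifts
  Element 2: 2 shifts
  Element 3: 3 shifts
  Element 4: 4 shifts
  Element 5: 5 shifts
  ...
  Element 61: 61 shifts
Total = 1 + 2 + ... + 61
= 62*(62-1)/2 = 1891


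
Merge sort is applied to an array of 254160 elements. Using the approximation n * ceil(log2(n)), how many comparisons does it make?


Merge sort divides the array into halves recursively.
Number of levels = ceil(log2(254160)) = 18
At each level, approximately n = 254160 comparisons are needed for merging.
Total comparisons ~ n * ceil(log2(n)) = 254160 * 18 = 4574880


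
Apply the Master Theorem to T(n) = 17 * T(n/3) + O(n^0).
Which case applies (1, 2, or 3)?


The Master Theorem: T(n) = a*T(n/b) + O(n^c)
  a = 17, b = 3, c = 0
log_b(a) = log_3(17) ~ 2.579
Compare b^c with a: 3^0 = 1 < 17, so c < log_b(a).
Since c < log_b(a), Case 1 applies.
T(n) = O(n^(log_3 17)) ~ O(n^2.579)
Master Theorem case = 1


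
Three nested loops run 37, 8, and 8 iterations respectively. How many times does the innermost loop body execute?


Loop 1 (outermost): 37 iterations
Loop 2 (middle): 8 iterations per outer
Loop 3 (innermost): 8 iterations per middle
Total = 37 * 8 * 8 = 2368


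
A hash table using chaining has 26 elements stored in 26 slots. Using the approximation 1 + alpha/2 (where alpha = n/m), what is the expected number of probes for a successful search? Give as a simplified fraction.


Load factor alpha = n/m = 26/26
Expected probes = 1 + alpha/2 = 1 + 26/(2*26)
= 1 + 26/52
= 52/52 + 26/52
= 78/52
Simplify: 3/2


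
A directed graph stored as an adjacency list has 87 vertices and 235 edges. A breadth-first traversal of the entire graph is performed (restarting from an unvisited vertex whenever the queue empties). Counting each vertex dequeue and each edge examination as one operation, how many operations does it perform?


A full BFS traversal dequeues each vertex once and examines each edge once.
Vertex visits: 87
Edge visits: 235
V + E = 87 + 235 = 322


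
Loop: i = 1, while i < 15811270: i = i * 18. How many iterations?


i multiplies by 18 each step:
i = 1 -> 18 -> 324 -> 5832 -> 104976 -> 1889568 -> 34012224 (stop)
Iterations = ceil(log_18(15811270)) = 6


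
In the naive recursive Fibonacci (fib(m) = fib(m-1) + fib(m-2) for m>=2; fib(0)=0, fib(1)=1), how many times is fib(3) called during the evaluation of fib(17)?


Let N(m) = number of times fib(m) is called while evaluating fib(17).
N(17) = 1 (the initial call).
N(16) = 1 (only fib(17) calls it).
For 1 <= m <= 15: fib(m) is called by fib(m+1) and fib(m+2), so
  N(m) = N(m+1) + N(m+2).
fib(0) is called only by fib(2), so N(0) = N(2).
Walk down from m=17:
  N(17)=1, N(16)=1, N(15)=2, N(14)=3, N(13)=5, N(12)=8, N(11)=13, N(10)=21, N(9)=34, N(8)=55, N(7)=89, N(6)=144, N(5)=233, N(4)=377, N(3)=610
N(3) = 610


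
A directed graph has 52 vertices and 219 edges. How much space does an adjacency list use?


Adjacency list: one list head per vertex + one entry per edge
Vertex heads: 52
Edge entries: 219
Total = 52 + 219 = 271


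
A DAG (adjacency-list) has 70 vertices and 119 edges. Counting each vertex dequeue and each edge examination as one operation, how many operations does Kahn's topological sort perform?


V = 70 (vertex processing)
E = 119 (edge processing)
V + E = 70 + 119 = 189


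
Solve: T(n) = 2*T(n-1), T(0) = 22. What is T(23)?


Unrolling:
T(23) = 2*T(22) = 2^2*T(21) = ... = 2^23*T(0)
= 2^23 * 22
= 8388608 * 22 = 184549376


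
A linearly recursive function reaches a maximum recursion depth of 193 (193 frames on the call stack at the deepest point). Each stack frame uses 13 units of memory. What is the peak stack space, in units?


Maximum recursion depth = 193 frames
Memory per frame = 13 units
Total stack space = depth * frame_size
= 193 * 13 = 2509


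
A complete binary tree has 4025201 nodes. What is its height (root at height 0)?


In a complete binary tree, level k holds nodes 2^k .. 2^(k+1)-1 (1-indexed).
Height = floor(log2(n)) = floor(log2(4025201)) = 21
Check: 2^21 = 2097152 <= 4025201 < 4194304 = 2^22


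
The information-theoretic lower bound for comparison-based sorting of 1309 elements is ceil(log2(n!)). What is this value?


A binary decision tree of height h has at most 2^h leaves and needs at least n! of them, so h >= ceil(log2(n!)).
1309! is far too large to multiply out, so use Stirling's series:
  ln(n!) ~ n ln n - n + (1/2) ln(2 pi n) + 1/(12n)  (error below 1/(360 n^3), negligible here)
  ln(1309) = 7.1770188
  n ln n = 1309 * 7.1770188 = 9394.7176
  (1/2) ln(2 pi * 1309) = (1/2) ln(8224.6896) = 4.5074
  1/(12*1309) = 0.0001
  ln(1309!) ~ 9394.7176 - 1309 + 4.5074 + 0.0001 = 8090.2251
Convert to base 2: log2(1309!) = 8090.2251 / ln 2 = 8090.2251 / 0.69314718 = 11671.7276
ceil(11671.7276) = 11672


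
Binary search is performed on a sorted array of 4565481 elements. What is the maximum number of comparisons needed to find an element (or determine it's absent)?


Binary search halves the search space each comparison:
  Step 1: search space = 4565481 -> 2282740
  Step 2: search space = 2282740 -> 1141370
  Step 3: search space = 1141370 -> 570685
  Step 4: search space = 570685 -> 285342
  Step 5: search space = 285342 -> 142671
  Step 6: search space = 142671 -> 71335
  Step 7: search space = 71335 -> 35667
  Step 8: search space = 35667 -> 17833
  Step 9: search space = 17833 -> 8916
  Step 10: search space = 8916 -> 4458
  Step 11: search space = 4458 -> 2229
  Step 12: search space = 2229 -> 1114
  Step 13: search space = 1114 -> 557
  Step 14: search space = 557 -> 278
  Step 15: search space = 278 -> 139
  Step 16: search space = 139 -> 69
  Step 17: search space = 69 -> 34
  Step 18: search space = 34 -> 17
  Step 19: search space = 17 -> 8
  Step 20: search space = 8 -> 4
  Step 21: search space = 4 -> 2
  Step 22: search space = 2 -> 1
  Step 23: search space = 1 (final check)
Maximum comparisons = floor(log2(4565481)) + 1 = 22 + 1 = 23


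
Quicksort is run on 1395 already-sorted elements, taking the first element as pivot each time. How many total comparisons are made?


Sum of comparisons per partition:
1394 + 1393 + ... + 1 + 0
= 1395 * (1395 - 1) / 2
= 1395 * 1394 / 2
= 972315


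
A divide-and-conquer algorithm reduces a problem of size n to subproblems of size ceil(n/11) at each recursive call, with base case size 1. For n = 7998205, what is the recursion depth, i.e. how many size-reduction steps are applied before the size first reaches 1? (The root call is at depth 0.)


Each step divides the size by 11 (rounding up); after k steps the size is ceil(n/11^k), which equals 1 exactly when 11^k >= n.
So the depth is the smallest k with 11^k >= 7998205, i.e. ceil(log_11(7998205)).
11^6 = 1771561 < 7998205 <= 19487171 = 11^7
Recursion depth = 7


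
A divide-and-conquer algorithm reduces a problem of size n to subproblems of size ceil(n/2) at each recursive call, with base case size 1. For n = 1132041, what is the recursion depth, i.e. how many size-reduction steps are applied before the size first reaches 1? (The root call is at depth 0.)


Each step divides the size by 2 (rounding up); after k steps the size is ceil(n/2^k), which equals 1 exactly when 2^k >= n.
So the depth is the smallest k with 2^k >= 1132041, i.e. ceil(log_2(1132041)).
2^20 = 1048576 < 1132041 <= 2097152 = 2^21
Recursion depth = 21


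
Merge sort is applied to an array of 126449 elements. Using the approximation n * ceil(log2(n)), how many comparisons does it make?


Merge sort divides the array into halves recursively.
Number of levels = ceil(log2(126449)) = 17
At each level, approximately n = 126449 comparisons are needed for merging.
Total comparisons ~ n * ceil(log2(n)) = 126449 * 17 = 2149633


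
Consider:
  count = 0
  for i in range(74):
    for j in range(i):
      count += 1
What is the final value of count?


For each i, the inner loop runs i times:
  i=0: inner runs 0 times
  i=1: inner runs 1 time
  i=2: inner runs 2 times
  i=3: inner runs 3 times
  i=4: inner runs 4 times
  i=5: inner runs 5 times
  i=6: inner runs 6 times
  i=7: inner runs 7 times
  ...
Total = 0 + 1 + 2 + ... + 73 = 74*(74-1)/2 = 2701


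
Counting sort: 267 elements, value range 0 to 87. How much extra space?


n = 267 (output array)
k = 88 (count array for 88 distinct values)
Extra space = 267 + 88 = 355


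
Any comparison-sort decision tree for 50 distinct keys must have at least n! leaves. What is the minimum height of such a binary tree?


A binary decision tree of height h has at most 2^h leaves and needs at least n! of them, so h >= ceil(log2(n!)).
50! is far too large to multiply out, so use Stirling's series:
  ln(n!) ~ n ln n - n + (1/2) ln(2 pi n) + 1/(12n)  (error below 1/(360 n^3), negligible here)
  ln(50) = 3.9120230
  n ln n = 50 * 3.9120230 = 195.6011
  (1/2) ln(2 pi * 50) = (1/2) ln(314.1593) = 2.8750
  1/(12*50) = 0.0017
  ln(50!) ~ 195.6011 - 50 + 2.8750 + 0.0017 = 148.4778
Convert to base 2: log2(50!) = 148.4778 / ln 2 = 148.4778 / 0.69314718 = 214.2082
ceil(214.2082) = 215


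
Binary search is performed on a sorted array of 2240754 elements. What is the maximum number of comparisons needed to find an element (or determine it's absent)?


Binary search halves the search space each comparison:
  Step 1: search space = 2240754 -> 1120377
  Step 2: search space = 1120377 -> 560188
  Step 3: search space = 560188 -> 280094
  Step 4: search space = 280094 -> 140047
  Step 5: search space = 140047 -> 70023
  Step 6: search space = 70023 -> 35011
  Step 7: search space = 35011 -> 17505
  Step 8: search space = 17505 -> 8752
  Step 9: search space = 8752 -> 4376
  Step 10: search space = 4376 -> 2188
  Step 11: search space = 2188 -> 1094
  Step 12: search space = 1094 -> 547
  Step 13: search space = 547 -> 273
  Step 14: search space = 273 -> 136
  Step 15: search space = 136 -> 68
  Step 16: search space = 68 -> 34
  Step 17: search space = 34 -> 17
  Step 18: search space = 17 -> 8
  Step 19: search space = 8 -> 4
  Step 20: search space = 4 -> 2
  Step 21: search space = 2 -> 1
  Step 22: search space = 1 (final check)
Maximum comparisons = floor(log2(2240754)) + 1 = 21 + 1 = 22


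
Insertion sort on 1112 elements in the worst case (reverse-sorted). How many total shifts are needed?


In the worst case (reverse-sorted), each element shifts past all previous:
  Element 1: 1 shifts
  Element 2: 2 shifts
  Element 3: 3 shifts
  Element 4: 4 shifts
  Element 5: 5 shifts
  ...
  Element 1111: 1111 shifts
Total = 1 + 2 + ... + 1111
= 1112*(1112-1)/2 = 617716


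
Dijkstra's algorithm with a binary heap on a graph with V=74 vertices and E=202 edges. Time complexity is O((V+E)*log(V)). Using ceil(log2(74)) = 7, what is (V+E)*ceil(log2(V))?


Dijkstra with a binary heap: each vertex is extracted once, each edge may relax once.
Each heap operation costs O(log V).
V + E = 74 + 202 = 276
ceil(log2(74)) = 7 (since 2^6 = 64 < 74 <= 128 = 2^7)
Total heap work = (V+E) * ceil(log2(V)) = 276 * 7 = 1932


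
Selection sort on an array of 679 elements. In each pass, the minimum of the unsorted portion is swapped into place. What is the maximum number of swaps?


Selection sort performs one swap per pass:
  Pass 1: find min in positions 0 to 678, swap with position 0
  Pass 2: find min in positions 1 to 678, swap with position 1
  Pass 3: find min in positions 2 to 678, swap with position 2
  Pass 4: find min in positions 3 to 678, swap with position 3
  Pass 5: find min in positions 4 to 678, swap with position 4
  ... (673 more passes)
Total passes (and swaps) = n - 1 = 679 - 1 = 678


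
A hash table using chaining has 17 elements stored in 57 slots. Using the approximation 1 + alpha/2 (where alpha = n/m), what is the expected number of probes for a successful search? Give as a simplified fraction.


Load factor alpha = n/m = 17/57
Expected probes = 1 + alpha/2 = 1 + 17/(2*57)
= 1 + 17/114
= 114/114 + 17/114
= 131/114


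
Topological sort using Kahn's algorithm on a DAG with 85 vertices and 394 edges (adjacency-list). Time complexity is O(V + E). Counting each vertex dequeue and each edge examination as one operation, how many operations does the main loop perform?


Kahn's algorithm:
  1. Compute in-degrees: O(V + E)
  2. Process queue: each vertex dequeued once (O(V))
     each edge examined once (O(E))
Total = V + E = 85 + 394 = 479


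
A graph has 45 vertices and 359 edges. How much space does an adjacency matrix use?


Adjacency matrix: V x V grid of entries
Space = V^2 = 45^2 = 45 * 45 = 2025


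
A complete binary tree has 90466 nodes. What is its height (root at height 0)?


In a complete binary tree, level k holds nodes 2^k .. 2^(k+1)-1 (1-indexed).
Height = floor(log2(n)) = floor(log2(90466)) = 16
Check: 2^16 = 65536 <= 90466 < 131072 = 2^17


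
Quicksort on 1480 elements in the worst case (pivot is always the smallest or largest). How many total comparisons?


In the worst case, each partition step picks the worst pivot:
  Partition 1: 1479 comparisons (n-1 elements to compare)
  Partition 2: 1478 comparisons
  Partition 3: 1477 comparisons
  Partition 4: 1476 comparisons
  Partition 5: 1475 comparisons
  ...
  Last partition: 0 comparisons
Total = (n-1) + (n-2) + ... + 1 + 0 = n*(n-1)/2
= 1480*1479/2 = 1094460


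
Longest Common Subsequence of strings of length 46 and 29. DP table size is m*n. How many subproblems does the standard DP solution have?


DP table indexed by positions in both strings.
First string: 46 positions
Second string: 29 positions
Total = 46 * 29 = 1334


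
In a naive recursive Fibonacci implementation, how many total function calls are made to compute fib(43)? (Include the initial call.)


Let C(m) = total calls to evaluate fib(m). Then C(0)=C(1)=1, and
C(m) = 1 + C(m-1) + C(m-2) for m >= 2.
Build the table (each entry = 1 + previous two):
  C(0) = 1
  C(1) = 1
  C(2) = 1 + 1 + 1 = 3
  C(3) = 1 + 3 + 1 = 5
  C(4) = 1 + 5 + 3 = 9
  C(5) = 1 + 9 + 5 = 15
  C(6) = 1 + 15 + 9 = 25
  C(7) = 1 + 25 + 15 = 41
  C(8) = 1 + 41 + 25 = 67
  C(9) = 1 + 67 + 41 = 109
  C(10) = 1 + 109 + 67 = 177
  C(11) = 1 + 177 + 109 = 287
  C(12) = 1 + 287 + 177 = 465
  C(13) = 1 + 465 + 287 = 753
  C(14) = 1 + 753 + 465 = 1219
  C(15) = 1 + 1219 + 753 = 1973
  C(16) = 1 + 1973 + 1219 = 3193
  C(17) = 1 + 3193 + 1973 = 5167
  C(18) = 1 + 5167 + 3193 = 8361
  C(19) = 1 + 8361 + 5167 = 13529
  C(20) = 1 + 13529 + 8361 = 21891
  C(21) = 1 + 21891 + 13529 = 35421
  C(22) = 1 + 35421 + 21891 = 57313
  C(23) = 1 + 57313 + 35421 = 92735
  C(24) = 1 + 92735 + 57313 = 150049
  C(25) = 1 + 150049 + 92735 = 242785
  C(26) = 1 + 242785 + 150049 = 392835
  C(27) = 1 + 392835 + 242785 = 635621
  C(28) = 1 + 635621 + 392835 = 1028457
  C(29) = 1 + 1028457 + 635621 = 1664079
  C(30) = 1 + 1664079 + 1028457 = 2692537
  C(31) = 1 + 2692537 + 1664079 = 4356617
  C(32) = 1 + 4356617 + 2692537 = 7049155
  C(33) = 1 + 7049155 + 4356617 = 11405773
  C(34) = 1 + 11405773 + 7049155 = 18454929
  C(35) = 1 + 18454929 + 11405773 = 29860703
  C(36) = 1 + 29860703 + 18454929 = 48315633
  C(37) = 1 + 48315633 + 29860703 = 78176337
  C(38) = 1 + 78176337 + 48315633 = 126491971
  C(39) = 1 + 126491971 + 78176337 = 204668309
  C(40) = 1 + 204668309 + 126491971 = 331160281
  C(41) = 1 + 331160281 + 204668309 = 535828591
  C(42) = 1 + 535828591 + 331160281 = 866988873
  C(43) = 1 + 866988873 + 535828591 = 1402817465
Total calls for fib(43) = 1402817465


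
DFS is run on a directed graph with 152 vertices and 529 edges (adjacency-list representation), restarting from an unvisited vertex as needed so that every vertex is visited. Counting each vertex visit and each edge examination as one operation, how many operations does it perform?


A full DFS traversal processes each vertex exactly once (push/pop on stack).
Each directed edge is examined once.
V = 152, E = 529
V + E = 681


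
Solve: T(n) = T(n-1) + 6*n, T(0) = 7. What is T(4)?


Expanding the recurrence:
T(4) = T(3) + 6*4
       = T(2) + 6*3 + 6*4
       ...
       = T(0) + 6*(1 + 2 + ... + 4)
       = 7 + 6 * 4*5/2
       = 7 + 6 * 10
       = 7 + 60 = 67


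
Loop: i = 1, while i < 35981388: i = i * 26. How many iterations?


i multiplies by 26 each step:
i = 1 -> 26 -> 676 -> 17576 -> 456976 -> 11881376 -> 308915776 (stop)
Iterations = ceil(log_26(35981388)) = 6


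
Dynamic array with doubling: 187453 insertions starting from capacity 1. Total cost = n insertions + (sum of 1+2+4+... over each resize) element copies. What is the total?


n = 187453
Insertion costs: 187453
Resizes copy 1, 2, 4, ... up to the largest power of 2 that is <= n-1 = 187452, i.e. 131072.
Copy costs = 1 + 2 + 4 + 8 + 16 + 32 + 64 + 128 + 256 + 512 + 1024 + 2048 + 4096 + 8192 + 16384 + 32768 + 65536 + 131072 = 262143
Total = 187453 + 262143 = 449596


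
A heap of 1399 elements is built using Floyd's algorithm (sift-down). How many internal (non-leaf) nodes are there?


Leaf nodes occupy roughly half the array.
Sift-down is called for each internal node, starting from the last one.
Internal nodes = floor(n/2) = floor(1399/2) = 699


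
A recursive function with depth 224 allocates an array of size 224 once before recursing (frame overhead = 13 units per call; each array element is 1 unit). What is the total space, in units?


Array allocation: 224 units (allocated once)
Stack frames: 224 deep * 13 per frame = 2912 units
Total = 224 + 2912 = 3136


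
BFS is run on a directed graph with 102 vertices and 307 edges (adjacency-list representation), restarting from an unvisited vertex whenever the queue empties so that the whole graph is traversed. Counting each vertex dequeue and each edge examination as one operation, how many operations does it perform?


A full BFS traversal dequeues each vertex exactly once and examines each directed edge exactly once.
V = 102 (vertex processing cost)
E = 307 (edge examination cost)
Total operations proportional to V + E = 102 + 307 = 409


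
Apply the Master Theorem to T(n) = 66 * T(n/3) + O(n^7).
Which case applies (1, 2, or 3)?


The Master Theorem: T(n) = a*T(n/b) + O(n^c)
  a = 66, b = 3, c = 7
log_b(a) = log_3(66) ~ 3.814
Compare b^c with a: 3^7 = 2187 > 66, so c > log_b(a).
Since c > log_b(a), Case 3 applies.
T(n) = O(n^7)
Master Theorem case = 3


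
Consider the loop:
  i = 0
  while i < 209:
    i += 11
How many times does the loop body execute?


Starting at i = 0, each iteration adds 11.
Iterations until i >= 209:
  Iteration 1: i = 0 -> i = 11
  Iteration 2: i = 11 -> i = 22
  Iteration 3: i = 22 -> i = 33
  Iteration 4: i = 33 -> i = 44
  Iteration 5: i = 44 -> i = 55
  Iteration 6: i = 55 -> i = 66
  Iteration 7: i = 66 -> i = 77
  Iteration 8: i = 77 -> i = 88
  ... continuing ...
Total iterations = ceil(209/11) = 19


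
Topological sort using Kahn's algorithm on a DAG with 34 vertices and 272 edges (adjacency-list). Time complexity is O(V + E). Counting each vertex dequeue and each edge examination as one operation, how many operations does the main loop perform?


Kahn's algorithm:
  1. Compute in-degrees: O(V + E)
  2. Process queue: each vertex dequeued once (O(V))
     each edge examined once (O(E))
Total = V + E = 34 + 272 = 306
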